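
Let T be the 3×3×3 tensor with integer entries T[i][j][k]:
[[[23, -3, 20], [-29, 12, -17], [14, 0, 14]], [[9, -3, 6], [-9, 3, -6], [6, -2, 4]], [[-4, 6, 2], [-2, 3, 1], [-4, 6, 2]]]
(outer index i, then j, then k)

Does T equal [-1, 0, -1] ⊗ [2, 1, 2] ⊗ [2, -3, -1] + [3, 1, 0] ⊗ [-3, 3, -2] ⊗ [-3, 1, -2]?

Reconstruct entrywise from the claimed factors. For example, T[2,2,1] = 6 and Σₗ aₗ[2]bₗ[2]cₗ[1] = (-1)·(2)·(-3) + (0)·(-2)·(1) = 6; checking all 27 entries, every one matches. The claim holds.

Yes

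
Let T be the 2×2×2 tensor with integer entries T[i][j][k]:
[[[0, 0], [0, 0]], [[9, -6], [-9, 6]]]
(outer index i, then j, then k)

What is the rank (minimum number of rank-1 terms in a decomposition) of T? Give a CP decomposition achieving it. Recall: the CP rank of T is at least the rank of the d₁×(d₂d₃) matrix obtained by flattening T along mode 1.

Lower bound: T ≠ 0 (e.g. T[1,0,0] = 9), so rank(T) ≥ 1.
Upper bound: if T = a ⊗ b ⊗ c then every fibre of T is a multiple of the corresponding factor, so read the factors off the fibres through the nonzero entry T[1,0,0] = 9.
The mode-1 fibre T[:,0,0] = [0, 9] gives a = [0, 1] (primitive direction); the mode-2 fibre T[1,:,0] = [9, -9] gives b = [1, -1]; then c[k] = T[1,0,k] / (a[1]·b[0]) = [9, -6] / 1 = [9, -6].
Expanding [0, 1] ⊗ [1, -1] ⊗ [9, -6] reproduces all 8 entries of T, so T = [0, 1] ⊗ [1, -1] ⊗ [9, -6] and rank(T) ≤ 1.
These bounds meet, so rank(T) = 1.
Check entry T[0,0,0] = 0: (0)·(1)·(9) = 0.

rank(T) = 1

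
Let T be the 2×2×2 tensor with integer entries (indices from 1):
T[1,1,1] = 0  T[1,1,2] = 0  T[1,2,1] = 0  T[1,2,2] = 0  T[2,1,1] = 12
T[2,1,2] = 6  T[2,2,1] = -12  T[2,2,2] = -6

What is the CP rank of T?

Lower bound: T ≠ 0 (e.g. T[2,1,1] = 12), so rank(T) ≥ 1.
Upper bound: the mode-1 fibre T[:,1,1] = [0, 12] gives a = (0, 1) (primitive direction); the mode-2 fibre T[2,:,1] = [12, -12] gives b = (1, -1); then c[k] = T[2,1,k] / (a[2]·b[1]) = [12, 6] / 1 = (12, 6).
Expanding (0, 1) ∘ (1, -1) ∘ (12, 6) reproduces all 8 entries of T, so T = (0, 1) ∘ (1, -1) ∘ (12, 6) and rank(T) ≤ 1.
These bounds meet, so rank(T) = 1.

1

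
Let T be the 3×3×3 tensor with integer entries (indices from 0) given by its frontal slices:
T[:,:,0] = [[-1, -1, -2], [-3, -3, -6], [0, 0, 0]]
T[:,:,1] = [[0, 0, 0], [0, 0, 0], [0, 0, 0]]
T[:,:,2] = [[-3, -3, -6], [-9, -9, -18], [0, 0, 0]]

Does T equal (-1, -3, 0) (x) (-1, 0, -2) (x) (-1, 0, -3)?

No

Reconstruct entry (0,1,0) from the claimed factors: Σₗ aₗ[0]bₗ[1]cₗ[0] = (-1)·(0)·(-1) = 0, but T[0,1,0] = -1. The claim is false.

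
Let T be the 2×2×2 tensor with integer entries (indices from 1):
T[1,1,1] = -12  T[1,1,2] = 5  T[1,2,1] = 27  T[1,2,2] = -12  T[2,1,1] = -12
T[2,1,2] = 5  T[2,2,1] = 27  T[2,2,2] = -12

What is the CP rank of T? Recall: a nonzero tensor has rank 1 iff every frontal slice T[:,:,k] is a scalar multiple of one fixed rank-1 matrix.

Lower bound: the mode-3 unfolding of T (rows indexed by k, columns by (i,j) = (1,1), (1,2), (2,1), (2,2)) is [[-12, 27, -12, 27], [5, -12, 5, -12]].
There the 2×2 minor on rows k ∈ {1, 2}, columns (i,j) ∈ {(1,1), (1,2)} is det [[-12, 27], [5, -12]] = 9 ≠ 0, so this unfolding has rank ≥ 2; CP rank is at least every unfolding rank, so rank(T) ≥ 2. (Unfolding ranks only ever bound the CP rank from below — rank(T) can be strictly larger than all of them — so the matching upper bound has to come from an explicit 2-term decomposition.)
Upper bound — finding two terms. Every mode-1 slice of T is a multiple of one matrix: T[i,:,:] = a[i]·M with a = (1, 1) and M = [[-12, 5], [27, -12]] (rows indexed by j, columns by k). So it suffices to write M as a sum of two rank-1 matrices.
Splitting M by its rows (j = 1, 2), M = (1, 0)(-12, 5)ᵀ + (0, 1)(27, -12)ᵀ.
Hence T = (1, 1) (x) (1, 0) (x) (-12, 5) + (1, 1) (x) (0, 1) (x) (27, -12), so rank(T) ≤ 2.
These bounds meet, so rank(T) = 2.

2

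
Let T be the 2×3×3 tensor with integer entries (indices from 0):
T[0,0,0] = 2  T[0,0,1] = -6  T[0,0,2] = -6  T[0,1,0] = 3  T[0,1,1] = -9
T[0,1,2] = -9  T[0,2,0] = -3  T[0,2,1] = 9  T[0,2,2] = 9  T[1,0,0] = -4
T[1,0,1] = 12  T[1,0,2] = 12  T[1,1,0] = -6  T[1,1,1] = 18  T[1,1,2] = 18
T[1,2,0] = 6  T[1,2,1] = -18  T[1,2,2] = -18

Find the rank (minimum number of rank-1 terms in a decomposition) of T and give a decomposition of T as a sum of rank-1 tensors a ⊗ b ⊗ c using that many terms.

rank(T) = 1

Lower bound: T ≠ 0 (e.g. T[0,0,0] = 2), so rank(T) ≥ 1.
Upper bound: if T = a ⊗ b ⊗ c then every fibre of T is a multiple of the corresponding factor, so read the factors off the fibres through the nonzero entry T[0,0,0] = 2.
The mode-1 fibre T[:,0,0] = [2, -4] gives a = [1, -2] (primitive direction); the mode-2 fibre T[0,:,0] = [2, 3, -3] gives b = [2, 3, -3]; then c[k] = T[0,0,k] / (a[0]·b[0]) = [2, -6, -6] / 2 = [1, -3, -3].
Expanding [1, -2] ⊗ [2, 3, -3] ⊗ [1, -3, -3] reproduces all 18 entries of T, so T = [1, -2] ⊗ [2, 3, -3] ⊗ [1, -3, -3] and rank(T) ≤ 1.
These bounds meet, so rank(T) = 1.
Check entry T[1,1,2] = 18: (-2)·(3)·(-3) = 18.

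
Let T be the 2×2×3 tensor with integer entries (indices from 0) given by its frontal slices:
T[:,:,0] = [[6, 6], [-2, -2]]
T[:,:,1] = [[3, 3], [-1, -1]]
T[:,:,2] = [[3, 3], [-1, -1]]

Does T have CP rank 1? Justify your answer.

Yes

If T = a ⊗ b ⊗ c then every fibre of T is a multiple of the corresponding factor, so read the factors off the fibres through the nonzero entry T[0,0,0] = 6.
The mode-1 fibre T[:,0,0] = [6, -2] gives a = [3, -1] (primitive direction); the mode-2 fibre T[0,:,0] = [6, 6] gives b = [1, 1]; then c[k] = T[0,0,k] / (a[0]·b[0]) = [6, 3, 3] / 3 = [2, 1, 1].
Expanding [3, -1] ⊗ [1, 1] ⊗ [2, 1, 1] reproduces all 12 entries of T, so T = [3, -1] ⊗ [1, 1] ⊗ [2, 1, 1] and rank(T) ≤ 1.
Equivalently every frontal slice T[:,:,k] is c[k] times the rank-1 matrix [3, -1] ⊗ [1, 1]. So T has rank 1 (it is nonzero).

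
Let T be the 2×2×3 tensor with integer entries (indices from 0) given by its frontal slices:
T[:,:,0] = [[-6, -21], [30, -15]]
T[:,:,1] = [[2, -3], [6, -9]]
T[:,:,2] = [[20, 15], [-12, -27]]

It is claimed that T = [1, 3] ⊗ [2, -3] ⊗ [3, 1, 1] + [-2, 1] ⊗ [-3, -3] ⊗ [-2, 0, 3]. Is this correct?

No

Reconstruct entry (1,0,0) from the claimed factors: Σₗ aₗ[1]bₗ[0]cₗ[0] = (3)·(2)·(3) + (1)·(-3)·(-2) = 24, but T[1,0,0] = 30. The claim is false.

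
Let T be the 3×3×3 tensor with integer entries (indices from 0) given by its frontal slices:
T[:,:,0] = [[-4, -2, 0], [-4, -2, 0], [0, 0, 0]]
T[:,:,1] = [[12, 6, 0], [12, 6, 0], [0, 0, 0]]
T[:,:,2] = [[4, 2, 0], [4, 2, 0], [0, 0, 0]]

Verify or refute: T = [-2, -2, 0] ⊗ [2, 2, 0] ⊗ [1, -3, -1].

No

Reconstruct entry (0,1,0) from the claimed factors: Σₗ aₗ[0]bₗ[1]cₗ[0] = (-2)·(2)·(1) = -4, but T[0,1,0] = -2. The claim is false.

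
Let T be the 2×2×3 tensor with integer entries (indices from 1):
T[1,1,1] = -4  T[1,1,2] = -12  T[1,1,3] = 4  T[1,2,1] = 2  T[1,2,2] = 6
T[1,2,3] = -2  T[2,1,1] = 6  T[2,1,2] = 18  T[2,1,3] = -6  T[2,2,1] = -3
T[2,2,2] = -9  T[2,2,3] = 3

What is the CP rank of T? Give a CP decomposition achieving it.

Lower bound: T ≠ 0 (e.g. T[1,1,1] = -4), so rank(T) ≥ 1.
Upper bound: if T = a ⊗ b ⊗ c then every fibre of T is a multiple of the corresponding factor, so read the factors off the fibres through the nonzero entry T[1,1,1] = -4.
The mode-1 fibre T[:,1,1] = [-4, 6] gives a = [2, -3] (primitive direction); the mode-2 fibre T[1,:,1] = [-4, 2] gives b = [2, -1]; then c[k] = T[1,1,k] / (a[1]·b[1]) = [-4, -12, 4] / 4 = [-1, -3, 1].
Expanding [2, -3] ⊗ [2, -1] ⊗ [-1, -3, 1] reproduces all 12 entries of T, so T = [2, -3] ⊗ [2, -1] ⊗ [-1, -3, 1] and rank(T) ≤ 1.
These bounds meet, so rank(T) = 1.
Check entry T[1,1,3] = 4: (2)·(2)·(1) = 4.

rank(T) = 1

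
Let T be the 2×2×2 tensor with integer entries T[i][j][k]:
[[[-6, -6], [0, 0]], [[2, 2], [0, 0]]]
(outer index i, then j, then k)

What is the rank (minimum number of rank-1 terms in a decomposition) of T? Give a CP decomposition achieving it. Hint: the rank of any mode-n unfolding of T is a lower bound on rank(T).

rank(T) = 1

Lower bound: T ≠ 0 (e.g. T[0,0,0] = -6), so rank(T) ≥ 1.
Upper bound: if T = a ⊗ b ⊗ c then every fibre of T is a multiple of the corresponding factor, so read the factors off the fibres through the nonzero entry T[0,0,0] = -6.
The mode-1 fibre T[:,0,0] = [-6, 2] gives a = (3, -1) (primitive direction); the mode-2 fibre T[0,:,0] = [-6, 0] gives b = (1, 0); then c[k] = T[0,0,k] / (a[0]·b[0]) = [-6, -6] / 3 = (-2, -2).
Expanding (3, -1) ⊗ (1, 0) ⊗ (-2, -2) reproduces all 8 entries of T, so T = (3, -1) ⊗ (1, 0) ⊗ (-2, -2) and rank(T) ≤ 1.
These bounds meet, so rank(T) = 1.
Check entry T[0,1,0] = 0: (3)·(0)·(-2) = 0.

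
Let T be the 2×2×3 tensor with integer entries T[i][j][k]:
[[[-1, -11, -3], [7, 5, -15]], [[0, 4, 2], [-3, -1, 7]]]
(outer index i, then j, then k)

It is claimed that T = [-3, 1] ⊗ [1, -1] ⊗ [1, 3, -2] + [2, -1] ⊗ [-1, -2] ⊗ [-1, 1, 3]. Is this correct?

Reconstruct entry (0,0,2) from the claimed factors: Σₗ aₗ[0]bₗ[0]cₗ[2] = (-3)·(1)·(-2) + (2)·(-1)·(3) = 0, but T[0,0,2] = -3. The claim is false.

No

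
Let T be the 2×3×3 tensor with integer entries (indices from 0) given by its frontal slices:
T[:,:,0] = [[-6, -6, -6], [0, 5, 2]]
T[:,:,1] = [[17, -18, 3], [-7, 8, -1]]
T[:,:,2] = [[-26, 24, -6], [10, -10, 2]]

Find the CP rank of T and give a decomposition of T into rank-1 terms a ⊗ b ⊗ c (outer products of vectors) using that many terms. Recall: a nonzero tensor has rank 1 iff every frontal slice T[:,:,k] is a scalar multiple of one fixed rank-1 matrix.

rank(T) = 2

Lower bound: in the mode-1 unfolding of T (rows indexed by i, columns by (j,k)) the 2×2 minor on rows i ∈ {0, 1}, columns (j,k) ∈ {(0,0), (0,1)} is det [[-6, 17], [0, -7]] = 42 ≠ 0, so that unfolding has rank ≥ 2 and hence rank(T) ≥ 2 (CP rank is at least every unfolding rank, though it can be larger).
Upper bound: with S_k = T[:,:,k], the two rank-1 terms a₁b₁ᵀ, a₂b₂ᵀ are the rank-1 members of the pencil x·S₀ + y·S₁.
The 2×2 minor of x·S₀ + y·S₁ on rows {0,1}, columns {0,1} is −30·x² − 5·xy + 10·y² = (-5)·(3·x + 2·y)(2·x − y), vanishing at (x:y) = (2:-3) and (1:2).
M₁ = 2·S₀ − 3·S₁ = [[-63, 42, -21], [21, -14, 7]] = (-7)·[3, -1][3, -2, 1]ᵀ and M₂ = S₀ + 2·S₁ = [[28, -42, 0], [-14, 21, 0]] = 7·[2, -1][2, -3, 0]ᵀ, so take a₁ = [3, -1], b₁ = [3, -2, 1], a₂ = [2, -1], b₂ = [2, -3, 0].
Each slice is an integer combination of E₁ = a₁b₁ᵀ and E₂ = a₂b₂ᵀ: S₀ = −2·E₁ + 3·E₂, S₁ = E₁ + 2·E₂, S₂ = −2·E₁ − 2·E₂; reading off coefficients, c₁ = [-2, 1, -2] and c₂ = [3, 2, -2].
Hence T = [3, -1] ⊗ [3, -2, 1] ⊗ [-2, 1, -2] + [2, -1] ⊗ [2, -3, 0] ⊗ [3, 2, -2], so rank(T) ≤ 2.
These bounds meet, so rank(T) = 2.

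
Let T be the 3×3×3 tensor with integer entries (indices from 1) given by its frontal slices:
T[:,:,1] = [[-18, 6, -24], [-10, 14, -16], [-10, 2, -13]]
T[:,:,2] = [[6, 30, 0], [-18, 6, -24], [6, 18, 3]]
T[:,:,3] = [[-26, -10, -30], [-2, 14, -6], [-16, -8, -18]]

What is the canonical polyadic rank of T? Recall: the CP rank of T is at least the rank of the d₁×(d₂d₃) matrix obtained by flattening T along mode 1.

2

Lower bound: the mode-2 unfolding of T (rows indexed by j, columns by (i,k) = (1,1), (1,2), (1,3), (2,1), (2,2), (2,3), (3,1), (3,2), (3,3)) is [[-18, 6, -26, -10, -18, -2, -10, 6, -16], [6, 30, -10, 14, 6, 14, 2, 18, -8], [-24, 0, -30, -16, -24, -6, -13, 3, -18]].
There the 2×2 minor on rows j ∈ {1, 2}, columns (i,k) ∈ {(1,1), (1,2)} is det [[-18, 6], [6, 30]] = -576 ≠ 0, so this unfolding has rank ≥ 2; CP rank is at least every unfolding rank, so rank(T) ≥ 2. (Unfolding ranks only ever bound the CP rank from below — rank(T) can be strictly larger than all of them — so the matching upper bound has to come from an explicit 2-term decomposition.)
Upper bound — finding two terms. Write S_k = T[:,:,k] for the frontal slices: S₁ = [[-18, 6, -24], [-10, 14, -16], [-10, 2, -13]], S₂ = [[6, 30, 0], [-18, 6, -24], [6, 18, 3]], S₃ = [[-26, -10, -30], [-2, 14, -6], [-16, -8, -18]].
If T = a₁ (x) b₁ (x) c₁ + a₂ (x) b₂ (x) c₂ then each S_k = c₁[k]·a₁b₁ᵀ + c₂[k]·a₂b₂ᵀ. S₁ and S₂ are linearly independent, so a₁b₁ᵀ and a₂b₂ᵀ must span the same plane of matrices: they are the rank-1 matrices of the form x·S₁ + y·S₂.
The 2×2 minor of x·S₁ + y·S₂ on rows {1,2}, columns {1,2} is −192·x² + 384·xy + 576·y² = (-192)·(x − 3·y)(x + y), vanishing at (x:y) = (3:1) and (1:-1).
M₁ = 3·S₁ + S₂ = [[-48, 48, -72], [-48, 48, -72], [-24, 24, -36]] = (-12)·[2, 2, 1][2, -2, 3]ᵀ and M₂ = S₁ − S₂ = [[-24, -24, -24], [8, 8, 8], [-16, -16, -16]] = (-8)·[3, -1, 2][1, 1, 1]ᵀ, so take a₁ = [2, 2, 1], b₁ = [2, -2, 3], a₂ = [3, -1, 2], b₂ = [1, 1, 1].
Each slice is an integer combination of E₁ = a₁b₁ᵀ and E₂ = a₂b₂ᵀ: S₁ = −3·E₁ − 2·E₂, S₂ = −3·E₁ + 6·E₂, S₃ = −2·E₁ − 6·E₂; reading off coefficients, c₁ = [-3, -3, -2] and c₂ = [-2, 6, -6].
Hence T = [2, 2, 1] (x) [2, -2, 3] (x) [-3, -3, -2] + [3, -1, 2] (x) [1, 1, 1] (x) [-2, 6, -6], so rank(T) ≤ 2.
These bounds meet, so rank(T) = 2.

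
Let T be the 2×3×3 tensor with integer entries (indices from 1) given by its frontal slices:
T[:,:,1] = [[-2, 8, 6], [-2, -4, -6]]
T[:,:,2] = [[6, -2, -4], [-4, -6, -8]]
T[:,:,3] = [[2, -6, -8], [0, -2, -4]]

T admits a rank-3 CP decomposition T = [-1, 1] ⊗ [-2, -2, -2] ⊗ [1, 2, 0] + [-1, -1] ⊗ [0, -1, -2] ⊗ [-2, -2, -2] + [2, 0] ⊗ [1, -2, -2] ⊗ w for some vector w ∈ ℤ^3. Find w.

Subtract the known terms from T to get the rank-1 residual R = [2, 0] ⊗ [1, -2, -2] ⊗ w, so R[i,j,k] = a[i]·b[j]·w[k]. Pick indices with nonzero a[1]·b[1] = (2)·(1) = 2. Only the fibre through (1,1,·) is needed: R[1,1,:] = T[1,1,:] − Σₗ aₗ[1]bₗ[1]cₗ = [-2, 6, 2] − (-1)·(-2)·[1, 2, 0] − (-1)·(0)·[-2, -2, -2] = [-4, 2, 2]. Then w[k] = R[1,1,k] / 2 for each k, giving w = [-4, 2, 2] / 2 = [-2, 1, 1].

w = [-2, 1, 1]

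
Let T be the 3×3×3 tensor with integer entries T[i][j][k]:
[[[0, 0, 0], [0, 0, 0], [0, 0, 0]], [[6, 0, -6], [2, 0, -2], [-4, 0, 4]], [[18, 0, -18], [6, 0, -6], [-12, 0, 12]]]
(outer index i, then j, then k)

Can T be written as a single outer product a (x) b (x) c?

The mode-1 fibre T[:,0,0] = [0, 6, 18] gives a = [0, 1, 3] (primitive direction); the mode-2 fibre T[1,:,0] = [6, 2, -4] gives b = [3, 1, -2]; then c[k] = T[1,0,k] / (a[1]·b[0]) = [6, 0, -6] / 3 = [2, 0, -2].
Expanding [0, 1, 3] (x) [3, 1, -2] (x) [2, 0, -2] reproduces all 27 entries of T, so T = [0, 1, 3] (x) [3, 1, -2] (x) [2, 0, -2] and rank(T) ≤ 1.
Equivalently every frontal slice T[:,:,k] is c[k] times the rank-1 matrix [0, 1, 3] (x) [3, 1, -2]. So T has rank 1 (it is nonzero).

Yes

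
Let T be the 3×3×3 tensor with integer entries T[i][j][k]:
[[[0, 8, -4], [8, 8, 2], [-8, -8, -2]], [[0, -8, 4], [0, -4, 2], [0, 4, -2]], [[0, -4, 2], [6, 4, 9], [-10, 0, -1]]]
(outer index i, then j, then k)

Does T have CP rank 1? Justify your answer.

The mode-1 unfolding of T (rows indexed by i, columns by (j,k) = (0,0), (0,1), (0,2), (1,0), (1,1), (1,2), (2,0), (2,1), (2,2)) is [[0, 8, -4, 8, 8, 2, -8, -8, -2], [0, -8, 4, 0, -4, 2, 0, 4, -2], [0, -4, 2, 6, 4, 9, -10, 0, -1]].
There the 3×3 minor on rows i ∈ {0, 1, 2}, columns (j,k) ∈ {(0,1), (1,0), (1,1)} is det [[8, 8, 8], [-8, 0, -4], [-4, 6, 4]] = 192 ≠ 0, so this unfolding has rank ≥ 3; CP rank is at least every unfolding rank, so rank(T) ≥ 3.
In particular rank(T) ≥ 3 > 1, so T is not rank-1.

No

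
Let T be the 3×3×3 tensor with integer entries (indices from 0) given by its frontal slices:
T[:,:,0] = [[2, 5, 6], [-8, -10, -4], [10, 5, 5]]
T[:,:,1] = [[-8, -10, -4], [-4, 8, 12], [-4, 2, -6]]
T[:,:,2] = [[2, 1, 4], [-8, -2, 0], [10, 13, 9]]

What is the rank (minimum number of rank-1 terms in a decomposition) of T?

Lower bound: the mode-2 unfolding of T (rows indexed by j, columns by (i,k) = (0,0), (0,1), (0,2), (1,0), (1,1), (1,2), (2,0), (2,1), (2,2)) is [[2, -8, 2, -8, -4, -8, 10, -4, 10], [5, -10, 1, -10, 8, -2, 5, 2, 13], [6, -4, 4, -4, 12, 0, 5, -6, 9]].
There the 3×3 minor on rows j ∈ {0, 1, 2}, columns (i,k) ∈ {(0,0), (0,1), (0,2)} is det [[2, -8, 2], [5, -10, 1], [6, -4, 4]] = 120 ≠ 0, so this unfolding has rank ≥ 3; CP rank is at least every unfolding rank, so rank(T) ≥ 3. (Unfolding ranks only ever bound the CP rank from below — rank(T) can be strictly larger than all of them — so the matching upper bound has to come from an explicit 3-term decomposition.)
Upper bound: T is a sum of 3 rank-1 terms, T = (1, -2, -2) ⊗ (0, 2, 1) ⊗ (1, -2, -1) + (1, -1, 2) ⊗ (1, 1, 1) ⊗ (4, -4, 4) + (1, 2, -1) ⊗ (2, 1, -1) ⊗ (-1, -2, -1) (one valid choice — decompositions are not unique — normalised so each a, b is primitive with positive first nonzero entry; check it by expanding all entries), so rank(T) ≤ 3.
These bounds meet, so rank(T) = 3.

3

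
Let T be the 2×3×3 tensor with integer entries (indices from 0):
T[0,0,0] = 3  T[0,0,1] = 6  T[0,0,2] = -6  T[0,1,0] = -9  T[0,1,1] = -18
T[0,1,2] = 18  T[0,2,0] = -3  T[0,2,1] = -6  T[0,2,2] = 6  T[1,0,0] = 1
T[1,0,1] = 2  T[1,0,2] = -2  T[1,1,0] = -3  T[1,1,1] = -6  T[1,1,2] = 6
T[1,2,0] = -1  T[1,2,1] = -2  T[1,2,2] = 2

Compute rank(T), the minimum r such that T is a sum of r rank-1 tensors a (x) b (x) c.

1

Lower bound: T ≠ 0 (e.g. T[0,0,0] = 3), so rank(T) ≥ 1.
Upper bound: if T = a (x) b (x) c then every fibre of T is a multiple of the corresponding factor, so read the factors off the fibres through the nonzero entry T[0,0,0] = 3.
The mode-1 fibre T[:,0,0] = [3, 1] gives a = [3, 1] (primitive direction); the mode-2 fibre T[0,:,0] = [3, -9, -3] gives b = [1, -3, -1]; then c[k] = T[0,0,k] / (a[0]·b[0]) = [3, 6, -6] / 3 = [1, 2, -2].
Expanding [3, 1] (x) [1, -3, -1] (x) [1, 2, -2] reproduces all 18 entries of T, so T = [3, 1] (x) [1, -3, -1] (x) [1, 2, -2] and rank(T) ≤ 1.
These bounds meet, so rank(T) = 1.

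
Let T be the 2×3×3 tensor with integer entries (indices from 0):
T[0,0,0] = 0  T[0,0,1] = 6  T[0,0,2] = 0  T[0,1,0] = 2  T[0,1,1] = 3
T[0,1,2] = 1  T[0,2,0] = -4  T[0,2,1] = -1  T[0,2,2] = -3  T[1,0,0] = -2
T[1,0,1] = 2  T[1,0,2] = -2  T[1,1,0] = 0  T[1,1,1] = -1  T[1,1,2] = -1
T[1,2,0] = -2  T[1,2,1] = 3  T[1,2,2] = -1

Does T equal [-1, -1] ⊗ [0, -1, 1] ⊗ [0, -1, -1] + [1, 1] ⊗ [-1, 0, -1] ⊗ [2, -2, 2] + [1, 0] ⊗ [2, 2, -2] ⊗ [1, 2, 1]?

Yes

Reconstruct entrywise from the claimed factors. For example, T[0,2,2] = -3 and Σₗ aₗ[0]bₗ[2]cₗ[2] = (-1)·(1)·(-1) + (1)·(-1)·(2) + (1)·(-2)·(1) = -3; checking all 18 entries, every one matches. The claim holds.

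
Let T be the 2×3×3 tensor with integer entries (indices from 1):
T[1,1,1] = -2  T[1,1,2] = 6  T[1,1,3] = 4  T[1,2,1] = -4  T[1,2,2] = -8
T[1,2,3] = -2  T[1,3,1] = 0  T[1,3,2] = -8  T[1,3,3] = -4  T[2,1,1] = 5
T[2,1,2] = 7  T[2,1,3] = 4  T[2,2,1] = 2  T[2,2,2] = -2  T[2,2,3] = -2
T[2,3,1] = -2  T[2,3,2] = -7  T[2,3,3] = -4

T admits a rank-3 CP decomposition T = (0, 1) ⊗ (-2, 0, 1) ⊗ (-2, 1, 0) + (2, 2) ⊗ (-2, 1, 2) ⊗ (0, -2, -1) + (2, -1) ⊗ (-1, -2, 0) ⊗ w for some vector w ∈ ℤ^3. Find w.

Subtract the known terms from T to get the rank-1 residual R = (2, -1) ⊗ (-1, -2, 0) ⊗ w, so R[i,j,k] = a[i]·b[j]·w[k]. Pick indices with nonzero a[1]·b[1] = (2)·(-1) = -2. Only the fibre through (1,1,·) is needed: R[1,1,:] = T[1,1,:] − Σₗ aₗ[1]bₗ[1]cₗ = [-2, 6, 4] − (0)·(-2)·(-2, 1, 0) − (2)·(-2)·(0, -2, -1) = [-2, -2, 0]. Then w[k] = R[1,1,k] / -2 for each k, giving w = [-2, -2, 0] / -2 = (1, 1, 0).

w = (1, 1, 0)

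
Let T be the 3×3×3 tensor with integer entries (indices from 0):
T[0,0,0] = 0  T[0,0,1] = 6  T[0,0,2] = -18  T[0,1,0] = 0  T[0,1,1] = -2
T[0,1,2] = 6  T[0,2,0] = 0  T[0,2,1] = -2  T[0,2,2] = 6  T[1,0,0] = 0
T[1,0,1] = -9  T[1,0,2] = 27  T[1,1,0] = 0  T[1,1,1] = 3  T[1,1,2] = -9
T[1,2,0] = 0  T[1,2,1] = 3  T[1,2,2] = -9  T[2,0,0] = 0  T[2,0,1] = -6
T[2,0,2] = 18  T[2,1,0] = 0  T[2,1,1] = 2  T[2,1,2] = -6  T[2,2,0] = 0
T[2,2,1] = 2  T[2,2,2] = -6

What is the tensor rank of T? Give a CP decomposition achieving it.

rank(T) = 1

Lower bound: T ≠ 0 (e.g. T[0,0,1] = 6), so rank(T) ≥ 1.
Upper bound: if T = a ⊗ b ⊗ c then every fibre of T is a multiple of the corresponding factor, so read the factors off the fibres through the nonzero entry T[0,0,1] = 6.
The mode-1 fibre T[:,0,1] = [6, -9, -6] gives a = [2, -3, -2] (primitive direction); the mode-2 fibre T[0,:,1] = [6, -2, -2] gives b = [3, -1, -1]; then c[k] = T[0,0,k] / (a[0]·b[0]) = [0, 6, -18] / 6 = [0, 1, -3].
Expanding [2, -3, -2] ⊗ [3, -1, -1] ⊗ [0, 1, -3] reproduces all 27 entries of T, so T = [2, -3, -2] ⊗ [3, -1, -1] ⊗ [0, 1, -3] and rank(T) ≤ 1.
These bounds meet, so rank(T) = 1.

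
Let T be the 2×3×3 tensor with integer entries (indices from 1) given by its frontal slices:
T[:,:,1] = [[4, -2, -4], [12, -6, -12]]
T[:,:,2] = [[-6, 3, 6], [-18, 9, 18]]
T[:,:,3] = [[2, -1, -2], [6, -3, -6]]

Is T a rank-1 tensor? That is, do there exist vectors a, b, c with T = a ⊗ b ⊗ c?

If T = a ⊗ b ⊗ c then every fibre of T is a multiple of the corresponding factor, so read the factors off the fibres through the nonzero entry T[1,1,1] = 4.
The mode-1 fibre T[:,1,1] = [4, 12] gives a = [1, 3] (primitive direction); the mode-2 fibre T[1,:,1] = [4, -2, -4] gives b = [2, -1, -2]; then c[k] = T[1,1,k] / (a[1]·b[1]) = [4, -6, 2] / 2 = [2, -3, 1].
Expanding [1, 3] ⊗ [2, -1, -2] ⊗ [2, -3, 1] reproduces all 18 entries of T, so T = [1, 3] ⊗ [2, -1, -2] ⊗ [2, -3, 1] and rank(T) ≤ 1.
Equivalently every frontal slice T[:,:,k] is c[k] times the rank-1 matrix [1, 3] ⊗ [2, -1, -2]. So T has rank 1 (it is nonzero).

Yes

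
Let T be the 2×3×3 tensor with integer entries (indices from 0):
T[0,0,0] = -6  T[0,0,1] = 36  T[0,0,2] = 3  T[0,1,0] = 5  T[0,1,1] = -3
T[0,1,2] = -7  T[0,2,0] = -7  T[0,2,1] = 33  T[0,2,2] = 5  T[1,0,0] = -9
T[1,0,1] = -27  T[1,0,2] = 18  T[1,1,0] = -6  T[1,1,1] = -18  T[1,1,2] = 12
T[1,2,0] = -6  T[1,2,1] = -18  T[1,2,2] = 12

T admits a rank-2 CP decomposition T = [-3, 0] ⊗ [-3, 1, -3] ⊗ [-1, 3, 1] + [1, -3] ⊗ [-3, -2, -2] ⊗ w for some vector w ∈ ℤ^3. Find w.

Subtract the known terms from T to get the rank-1 residual R = [1, -3] ⊗ [-3, -2, -2] ⊗ w, so R[i,j,k] = a[i]·b[j]·w[k]. Pick indices with nonzero a[0]·b[0] = (1)·(-3) = -3. Only the fibre through (0,0,·) is needed: R[0,0,:] = T[0,0,:] − Σₗ aₗ[0]bₗ[0]cₗ = [-6, 36, 3] − (-3)·(-3)·[-1, 3, 1] = [3, 9, -6]. Then w[k] = R[0,0,k] / -3 for each k, giving w = [3, 9, -6] / -3 = [-1, -3, 2].

w = [-1, -3, 2]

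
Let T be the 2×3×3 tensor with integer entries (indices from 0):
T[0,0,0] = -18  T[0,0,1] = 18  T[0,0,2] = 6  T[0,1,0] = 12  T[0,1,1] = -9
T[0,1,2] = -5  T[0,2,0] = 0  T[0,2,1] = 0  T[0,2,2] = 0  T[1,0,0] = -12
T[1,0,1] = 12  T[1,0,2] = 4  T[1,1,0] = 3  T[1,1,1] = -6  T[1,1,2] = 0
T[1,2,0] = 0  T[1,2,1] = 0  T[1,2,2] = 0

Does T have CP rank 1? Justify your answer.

No

The mode-1 unfolding of T (rows indexed by i, columns by (j,k) = (0,0), (0,1), (0,2), (1,0), (1,1), (1,2), (2,0), (2,1), (2,2)) is [[-18, 18, 6, 12, -9, -5, 0, 0, 0], [-12, 12, 4, 3, -6, 0, 0, 0, 0]].
There the 2×2 minor on rows i ∈ {0, 1}, columns (j,k) ∈ {(0,0), (1,0)} is det [[-18, 12], [-12, 3]] = 90 ≠ 0, so this unfolding has rank ≥ 2; CP rank is at least every unfolding rank, so rank(T) ≥ 2.
In particular rank(T) ≥ 2 > 1, so T is not rank-1.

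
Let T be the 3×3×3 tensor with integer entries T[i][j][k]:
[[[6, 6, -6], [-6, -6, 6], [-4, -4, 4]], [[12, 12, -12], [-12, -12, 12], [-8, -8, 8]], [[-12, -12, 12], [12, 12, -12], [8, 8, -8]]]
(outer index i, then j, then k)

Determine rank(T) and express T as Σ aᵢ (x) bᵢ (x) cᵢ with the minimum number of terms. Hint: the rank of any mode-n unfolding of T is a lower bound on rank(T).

Lower bound: T ≠ 0 (e.g. T[0,0,0] = 6), so rank(T) ≥ 1.
Upper bound: the mode-1 fibre T[:,0,0] = [6, 12, -12] gives a = [1, 2, -2] (primitive direction); the mode-2 fibre T[0,:,0] = [6, -6, -4] gives b = [3, -3, -2]; then c[k] = T[0,0,k] / (a[0]·b[0]) = [6, 6, -6] / 3 = [2, 2, -2].
Expanding [1, 2, -2] (x) [3, -3, -2] (x) [2, 2, -2] reproduces all 27 entries of T, so T = [1, 2, -2] (x) [3, -3, -2] (x) [2, 2, -2] and rank(T) ≤ 1.
These bounds meet, so rank(T) = 1.

rank(T) = 1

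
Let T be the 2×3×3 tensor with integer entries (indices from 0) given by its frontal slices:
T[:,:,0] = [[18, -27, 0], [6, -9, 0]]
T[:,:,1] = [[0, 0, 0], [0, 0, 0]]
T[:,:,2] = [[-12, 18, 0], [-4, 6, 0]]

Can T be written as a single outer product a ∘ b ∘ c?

Yes

If T = a ∘ b ∘ c then every fibre of T is a multiple of the corresponding factor, so read the factors off the fibres through the nonzero entry T[0,0,0] = 18.
The mode-1 fibre T[:,0,0] = [18, 6] gives a = [3, 1] (primitive direction); the mode-2 fibre T[0,:,0] = [18, -27, 0] gives b = [2, -3, 0]; then c[k] = T[0,0,k] / (a[0]·b[0]) = [18, 0, -12] / 6 = [3, 0, -2].
Expanding [3, 1] ∘ [2, -3, 0] ∘ [3, 0, -2] reproduces all 18 entries of T, so T = [3, 1] ∘ [2, -3, 0] ∘ [3, 0, -2] and rank(T) ≤ 1.
Equivalently every frontal slice T[:,:,k] is c[k] times the rank-1 matrix [3, 1] ∘ [2, -3, 0]. So T has rank 1 (it is nonzero).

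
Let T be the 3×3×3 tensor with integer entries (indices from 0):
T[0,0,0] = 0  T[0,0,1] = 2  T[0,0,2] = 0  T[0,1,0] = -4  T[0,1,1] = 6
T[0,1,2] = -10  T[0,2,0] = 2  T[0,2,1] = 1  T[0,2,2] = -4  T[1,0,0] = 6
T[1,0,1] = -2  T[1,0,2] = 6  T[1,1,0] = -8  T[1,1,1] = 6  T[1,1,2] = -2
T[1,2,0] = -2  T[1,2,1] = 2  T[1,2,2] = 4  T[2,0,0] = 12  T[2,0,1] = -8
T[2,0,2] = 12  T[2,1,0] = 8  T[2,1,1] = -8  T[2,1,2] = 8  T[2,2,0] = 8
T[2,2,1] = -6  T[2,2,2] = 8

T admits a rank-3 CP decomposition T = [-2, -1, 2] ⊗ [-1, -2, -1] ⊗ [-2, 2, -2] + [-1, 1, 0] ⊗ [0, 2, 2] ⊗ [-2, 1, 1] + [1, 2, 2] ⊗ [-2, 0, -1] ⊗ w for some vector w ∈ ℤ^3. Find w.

Subtract the known terms from T to get the rank-1 residual R = [1, 2, 2] ⊗ [-2, 0, -1] ⊗ w, so R[i,j,k] = a[i]·b[j]·w[k]. Pick indices with nonzero a[0]·b[0] = (1)·(-2) = -2. Only the fibre through (0,0,·) is needed: R[0,0,:] = T[0,0,:] − Σₗ aₗ[0]bₗ[0]cₗ = [0, 2, 0] − (-2)·(-1)·[-2, 2, -2] − (-1)·(0)·[-2, 1, 1] = [4, -2, 4]. Then w[k] = R[0,0,k] / -2 for each k, giving w = [4, -2, 4] / -2 = [-2, 1, -2].

w = [-2, 1, -2]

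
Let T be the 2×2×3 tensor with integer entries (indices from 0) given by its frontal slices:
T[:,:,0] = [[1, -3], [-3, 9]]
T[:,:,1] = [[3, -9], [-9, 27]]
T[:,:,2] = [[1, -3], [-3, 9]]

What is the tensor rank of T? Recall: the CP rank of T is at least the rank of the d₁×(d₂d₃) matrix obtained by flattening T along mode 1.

1

Lower bound: T ≠ 0 (e.g. T[0,0,0] = 1), so rank(T) ≥ 1.
Upper bound: the mode-1 fibre T[:,0,0] = [1, -3] gives a = (1, -3) (primitive direction); the mode-2 fibre T[0,:,0] = [1, -3] gives b = (1, -3); then c[k] = T[0,0,k] / (a[0]·b[0]) = [1, 3, 1] / 1 = (1, 3, 1).
Expanding (1, -3) ⊗ (1, -3) ⊗ (1, 3, 1) reproduces all 12 entries of T, so T = (1, -3) ⊗ (1, -3) ⊗ (1, 3, 1) and rank(T) ≤ 1.
These bounds meet, so rank(T) = 1.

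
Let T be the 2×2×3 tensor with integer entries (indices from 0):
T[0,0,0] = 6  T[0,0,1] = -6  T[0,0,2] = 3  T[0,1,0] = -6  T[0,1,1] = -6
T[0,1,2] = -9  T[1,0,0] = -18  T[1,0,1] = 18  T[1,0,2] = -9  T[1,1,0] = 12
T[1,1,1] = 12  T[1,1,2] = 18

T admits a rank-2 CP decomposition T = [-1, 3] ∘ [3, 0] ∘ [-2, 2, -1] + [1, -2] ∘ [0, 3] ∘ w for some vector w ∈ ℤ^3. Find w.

w = [-2, -2, -3]

Subtract the known terms from T to get the rank-1 residual R = [1, -2] ∘ [0, 3] ∘ w, so R[i,j,k] = a[i]·b[j]·w[k]. Pick indices with nonzero a[0]·b[1] = (1)·(3) = 3. Only the fibre through (0,1,·) is needed: R[0,1,:] = T[0,1,:] − Σₗ aₗ[0]bₗ[1]cₗ = [-6, -6, -9] − (-1)·(0)·[-2, 2, -1] = [-6, -6, -9]. Then w[k] = R[0,1,k] / 3 for each k, giving w = [-6, -6, -9] / 3 = [-2, -2, -3].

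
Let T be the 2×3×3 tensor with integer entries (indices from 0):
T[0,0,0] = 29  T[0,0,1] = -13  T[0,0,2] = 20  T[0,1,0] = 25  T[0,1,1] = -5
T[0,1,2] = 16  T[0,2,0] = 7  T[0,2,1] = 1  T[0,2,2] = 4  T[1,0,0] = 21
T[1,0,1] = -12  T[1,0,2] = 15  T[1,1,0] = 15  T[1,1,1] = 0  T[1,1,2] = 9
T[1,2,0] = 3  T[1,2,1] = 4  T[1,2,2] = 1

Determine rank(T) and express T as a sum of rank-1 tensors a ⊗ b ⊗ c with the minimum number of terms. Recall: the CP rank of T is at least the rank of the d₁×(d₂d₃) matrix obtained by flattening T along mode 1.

Lower bound: in the mode-1 unfolding of T (rows indexed by i, columns by (j,k)) the 2×2 minor on rows i ∈ {0, 1}, columns (j,k) ∈ {(0,0), (0,1)} is det [[29, -13], [21, -12]] = -75 ≠ 0, so that unfolding has rank ≥ 2 and hence rank(T) ≥ 2 (CP rank is at least every unfolding rank, though it can be larger).
Upper bound: with S_k = T[:,:,k], the two rank-1 terms a₁b₁ᵀ, a₂b₂ᵀ are the rank-1 members of the pencil x·S₀ + y·S₁.
The 2×2 minor of x·S₀ + y·S₁ on rows {0,1}, columns {0,1} is −90·x² + 210·xy − 60·y² = (-30)·(x − 2·y)(3·x − y), vanishing at (x:y) = (2:1) and (1:3).
M₁ = 2·S₀ + S₁ = [[45, 45, 15], [30, 30, 10]] = 5·[3, 2][3, 3, 1]ᵀ and M₂ = S₀ + 3·S₁ = [[-10, 10, 10], [-15, 15, 15]] = (-5)·[2, 3][1, -1, -1]ᵀ, so take a₁ = [3, 2], b₁ = [3, 3, 1], a₂ = [2, 3], b₂ = [1, -1, -1].
Each slice is an integer combination of E₁ = a₁b₁ᵀ and E₂ = a₂b₂ᵀ: S₀ = 3·E₁ + E₂, S₁ = −E₁ − 2·E₂, S₂ = 2·E₁ + E₂; reading off coefficients, c₁ = [3, -1, 2] and c₂ = [1, -2, 1].
Hence T = [3, 2] ⊗ [3, 3, 1] ⊗ [3, -1, 2] + [2, 3] ⊗ [1, -1, -1] ⊗ [1, -2, 1], so rank(T) ≤ 2.
These bounds meet, so rank(T) = 2.

rank(T) = 2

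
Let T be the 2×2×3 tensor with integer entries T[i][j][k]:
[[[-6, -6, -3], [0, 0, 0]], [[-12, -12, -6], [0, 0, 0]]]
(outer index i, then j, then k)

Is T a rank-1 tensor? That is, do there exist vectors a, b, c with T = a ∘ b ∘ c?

Yes

If T = a ∘ b ∘ c then every fibre of T is a multiple of the corresponding factor, so read the factors off the fibres through the nonzero entry T[0,0,0] = -6.
The mode-1 fibre T[:,0,0] = [-6, -12] gives a = (1, 2) (primitive direction); the mode-2 fibre T[0,:,0] = [-6, 0] gives b = (1, 0); then c[k] = T[0,0,k] / (a[0]·b[0]) = [-6, -6, -3] / 1 = (-6, -6, -3).
Expanding (1, 2) ∘ (1, 0) ∘ (-6, -6, -3) reproduces all 12 entries of T, so T = (1, 2) ∘ (1, 0) ∘ (-6, -6, -3) and rank(T) ≤ 1.
Equivalently every frontal slice T[:,:,k] is c[k] times the rank-1 matrix (1, 2) ∘ (1, 0). So T has rank 1 (it is nonzero).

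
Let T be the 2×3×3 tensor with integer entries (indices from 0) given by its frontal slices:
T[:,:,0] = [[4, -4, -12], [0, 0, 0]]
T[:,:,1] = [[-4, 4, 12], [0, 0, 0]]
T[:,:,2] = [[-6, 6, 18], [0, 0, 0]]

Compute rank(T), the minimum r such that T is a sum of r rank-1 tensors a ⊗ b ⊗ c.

Lower bound: T ≠ 0 (e.g. T[0,0,0] = 4), so rank(T) ≥ 1.
Upper bound: if T = a ⊗ b ⊗ c then every fibre of T is a multiple of the corresponding factor, so read the factors off the fibres through the nonzero entry T[0,0,0] = 4.
The mode-1 fibre T[:,0,0] = [4, 0] gives a = (1, 0) (primitive direction); the mode-2 fibre T[0,:,0] = [4, -4, -12] gives b = (1, -1, -3); then c[k] = T[0,0,k] / (a[0]·b[0]) = [4, -4, -6] / 1 = (4, -4, -6).
Expanding (1, 0) ⊗ (1, -1, -3) ⊗ (4, -4, -6) reproduces all 18 entries of T, so T = (1, 0) ⊗ (1, -1, -3) ⊗ (4, -4, -6) and rank(T) ≤ 1.
These bounds meet, so rank(T) = 1.
Check entry T[1,0,2] = 0: (0)·(1)·(-6) = 0.

1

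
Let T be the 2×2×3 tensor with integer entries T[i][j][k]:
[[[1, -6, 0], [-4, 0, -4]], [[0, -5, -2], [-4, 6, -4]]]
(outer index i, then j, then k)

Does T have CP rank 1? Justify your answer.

The mode-3 unfolding of T (rows indexed by k, columns by (i,j) = (0,0), (0,1), (1,0), (1,1)) is [[1, -4, 0, -4], [-6, 0, -5, 6], [0, -4, -2, -4]].
There the 3×3 minor on rows k ∈ {0, 1, 2}, columns (i,j) ∈ {(0,0), (0,1), (1,0)} is det [[1, -4, 0], [-6, 0, -5], [0, -4, -2]] = 28 ≠ 0, so this unfolding has rank ≥ 3; CP rank is at least every unfolding rank, so rank(T) ≥ 3.
In particular rank(T) ≥ 3 > 1, so T is not rank-1.

No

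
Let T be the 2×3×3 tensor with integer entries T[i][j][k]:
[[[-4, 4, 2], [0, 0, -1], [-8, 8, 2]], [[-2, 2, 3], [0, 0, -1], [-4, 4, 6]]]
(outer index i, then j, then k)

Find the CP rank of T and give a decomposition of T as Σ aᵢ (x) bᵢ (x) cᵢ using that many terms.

Lower bound: the mode-2 unfolding of T (rows indexed by j, columns by (i,k) = (0,0), (0,1), (0,2), (1,0), (1,1), (1,2)) is [[-4, 4, 2, -2, 2, 3], [0, 0, -1, 0, 0, -1], [-8, 8, 2, -4, 4, 6]].
There the 3×3 minor on rows j ∈ {0, 1, 2}, columns (i,k) ∈ {(0,0), (0,2), (1,2)} is det [[-4, 2, 3], [0, -1, -1], [-8, 2, 6]] = 8 ≠ 0, so this unfolding has rank ≥ 3; CP rank is at least every unfolding rank, so rank(T) ≥ 3. (Flattening ranks never certify an upper bound on CP rank; for that we must actually write T with 3 rank-1 terms.)
Upper bound: T is a sum of 3 rank-1 terms, T = (0, 1) (x) (1, -1, 1) (x) (0, 0, 2) + (1, -1) (x) (0, 1, 2) (x) (0, 0, -1) + (2, 1) (x) (1, 0, 2) (x) (-2, 2, 1) (one valid choice — decompositions are not unique — normalised so each a, b is primitive with positive first nonzero entry; check it by expanding all entries), so rank(T) ≤ 3.
These bounds meet, so rank(T) = 3.
Check entry T[1,0,0] = -2: (1)·(1)·(0) + (-1)·(0)·(0) + (1)·(1)·(-2) = -2.

rank(T) = 3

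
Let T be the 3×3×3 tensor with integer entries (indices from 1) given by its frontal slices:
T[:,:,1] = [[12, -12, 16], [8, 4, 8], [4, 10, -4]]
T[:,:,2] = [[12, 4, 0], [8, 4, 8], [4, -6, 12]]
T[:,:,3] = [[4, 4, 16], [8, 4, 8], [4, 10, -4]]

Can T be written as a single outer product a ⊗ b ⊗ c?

No

The mode-3 unfolding of T (rows indexed by k, columns by (i,j) = (1,1), (1,2), (1,3), (2,1), (2,2), (2,3), (3,1), (3,2), (3,3)) is [[12, -12, 16, 8, 4, 8, 4, 10, -4], [12, 4, 0, 8, 4, 8, 4, -6, 12], [4, 4, 16, 8, 4, 8, 4, 10, -4]].
There the 3×3 minor on rows k ∈ {1, 2, 3}, columns (i,j) ∈ {(1,1), (1,2), (1,3)} is det [[12, -12, 16], [12, 4, 0], [4, 4, 16]] = 3584 ≠ 0, so this unfolding has rank ≥ 3; CP rank is at least every unfolding rank, so rank(T) ≥ 3.
In particular rank(T) ≥ 3 > 1, so T is not rank-1.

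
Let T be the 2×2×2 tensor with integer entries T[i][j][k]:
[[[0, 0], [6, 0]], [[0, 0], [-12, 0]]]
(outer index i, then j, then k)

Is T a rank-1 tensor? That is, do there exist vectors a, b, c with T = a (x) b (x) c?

Yes

The mode-1 fibre T[:,1,0] = [6, -12] gives a = [1, -2] (primitive direction); the mode-2 fibre T[0,:,0] = [0, 6] gives b = [0, 1]; then c[k] = T[0,1,k] / (a[0]·b[1]) = [6, 0] / 1 = [6, 0].
Expanding [1, -2] (x) [0, 1] (x) [6, 0] reproduces all 8 entries of T, so T = [1, -2] (x) [0, 1] (x) [6, 0] and rank(T) ≤ 1.
Equivalently every frontal slice T[:,:,k] is c[k] times the rank-1 matrix [1, -2] (x) [0, 1]. So T has rank 1 (it is nonzero).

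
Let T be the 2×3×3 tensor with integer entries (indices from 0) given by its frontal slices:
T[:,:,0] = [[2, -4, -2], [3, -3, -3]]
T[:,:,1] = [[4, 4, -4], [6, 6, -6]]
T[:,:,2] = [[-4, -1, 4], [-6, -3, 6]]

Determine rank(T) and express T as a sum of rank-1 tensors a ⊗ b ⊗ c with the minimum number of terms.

rank(T) = 2

Lower bound: in the mode-2 unfolding of T (rows indexed by j, columns by (i,k)) the 2×2 minor on rows j ∈ {0, 1}, columns (i,k) ∈ {(0,0), (0,1)} is det [[2, 4], [-4, 4]] = 24 ≠ 0, so that unfolding has rank ≥ 2 and hence rank(T) ≥ 2 (CP rank is at least every unfolding rank, though it can be larger).
Upper bound: with S_k = T[:,:,k], the two rank-1 terms a₁b₁ᵀ, a₂b₂ᵀ are the rank-1 members of the pencil x·S₀ + y·S₁.
The 2×2 minor of x·S₀ + y·S₁ on rows {0,1}, columns {0,1} is 6·x² + 12·xy = 6·(x + 2·y)(x), vanishing at (x:y) = (2:-1) and (0:1).
M₁ = 2·S₀ − S₁ = [[0, -12, 0], [0, -12, 0]] = (-12)·[1, 1][0, 1, 0]ᵀ and M₂ = S₁ = [[4, 4, -4], [6, 6, -6]] = 2·[2, 3][1, 1, -1]ᵀ, so take a₁ = [1, 1], b₁ = [0, 1, 0], a₂ = [2, 3], b₂ = [1, 1, -1].
Each slice is an integer combination of E₁ = a₁b₁ᵀ and E₂ = a₂b₂ᵀ: S₀ = −6·E₁ + E₂, S₁ = 2·E₂, S₂ = 3·E₁ − 2·E₂; reading off coefficients, c₁ = [-6, 0, 3] and c₂ = [1, 2, -2].
Hence T = [1, 1] ⊗ [0, 1, 0] ⊗ [-6, 0, 3] + [2, 3] ⊗ [1, 1, -1] ⊗ [1, 2, -2], so rank(T) ≤ 2.
These bounds meet, so rank(T) = 2.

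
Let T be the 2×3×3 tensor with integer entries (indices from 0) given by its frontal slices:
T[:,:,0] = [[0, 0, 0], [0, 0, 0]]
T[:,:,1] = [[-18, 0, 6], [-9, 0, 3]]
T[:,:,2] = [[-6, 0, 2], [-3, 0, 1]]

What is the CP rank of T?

1

Lower bound: T ≠ 0 (e.g. T[0,0,1] = -18), so rank(T) ≥ 1.
Upper bound: if T = a (x) b (x) c then every fibre of T is a multiple of the corresponding factor, so read the factors off the fibres through the nonzero entry T[0,0,1] = -18.
The mode-1 fibre T[:,0,1] = [-18, -9] gives a = [2, 1] (primitive direction); the mode-2 fibre T[0,:,1] = [-18, 0, 6] gives b = [3, 0, -1]; then c[k] = T[0,0,k] / (a[0]·b[0]) = [0, -18, -6] / 6 = [0, -3, -1].
Expanding [2, 1] (x) [3, 0, -1] (x) [0, -3, -1] reproduces all 18 entries of T, so T = [2, 1] (x) [3, 0, -1] (x) [0, -3, -1] and rank(T) ≤ 1.
These bounds meet, so rank(T) = 1.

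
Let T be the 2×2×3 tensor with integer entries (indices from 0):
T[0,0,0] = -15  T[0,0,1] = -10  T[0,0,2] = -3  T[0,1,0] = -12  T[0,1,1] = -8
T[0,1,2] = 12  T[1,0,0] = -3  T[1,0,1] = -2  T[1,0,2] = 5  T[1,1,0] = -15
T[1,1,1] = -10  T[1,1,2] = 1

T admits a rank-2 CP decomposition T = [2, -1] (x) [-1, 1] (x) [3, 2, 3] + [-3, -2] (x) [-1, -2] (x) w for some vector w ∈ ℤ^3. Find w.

w = [-3, -2, 1]

Subtract the known terms from T to get the rank-1 residual R = [-3, -2] (x) [-1, -2] (x) w, so R[i,j,k] = a[i]·b[j]·w[k]. Pick indices with nonzero a[0]·b[0] = (-3)·(-1) = 3. Only the fibre through (0,0,·) is needed: R[0,0,:] = T[0,0,:] − Σₗ aₗ[0]bₗ[0]cₗ = [-15, -10, -3] − (2)·(-1)·[3, 2, 3] = [-9, -6, 3]. Then w[k] = R[0,0,k] / 3 for each k, giving w = [-9, -6, 3] / 3 = [-3, -2, 1].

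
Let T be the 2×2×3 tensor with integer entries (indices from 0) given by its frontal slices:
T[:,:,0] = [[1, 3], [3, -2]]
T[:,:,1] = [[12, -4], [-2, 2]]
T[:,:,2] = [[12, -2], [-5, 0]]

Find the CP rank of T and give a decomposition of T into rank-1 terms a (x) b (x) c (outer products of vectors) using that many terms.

Lower bound: the mode-3 unfolding of T (rows indexed by k, columns by (i,j) = (0,0), (0,1), (1,0), (1,1)) is [[1, 3, 3, -2], [12, -4, -2, 2], [12, -2, -5, 0]].
There the 3×3 minor on rows k ∈ {0, 1, 2}, columns (i,j) ∈ {(0,0), (0,1), (1,0)} is det [[1, 3, 3], [12, -4, -2], [12, -2, -5]] = 196 ≠ 0, so this unfolding has rank ≥ 3; CP rank is at least every unfolding rank, so rank(T) ≥ 3. (This is only a lower bound: in general the CP rank may exceed every unfolding rank, so we still need to exhibit 3 rank-1 terms summing to T.)
Upper bound: T is a sum of 3 rank-1 terms, T = [1, -1] (x) [1, 1] (x) [1, 0, 2] + [2, -1] (x) [2, -1] (x) [-1, 2, 2] + [2, 1] (x) [1, 0] (x) [2, 2, 1] (written with every a and b primitive with positive leading entry and the scale carried by c; CP decompositions are not unique, and this one is verified by expanding entrywise), so rank(T) ≤ 3.
These bounds meet, so rank(T) = 3.

rank(T) = 3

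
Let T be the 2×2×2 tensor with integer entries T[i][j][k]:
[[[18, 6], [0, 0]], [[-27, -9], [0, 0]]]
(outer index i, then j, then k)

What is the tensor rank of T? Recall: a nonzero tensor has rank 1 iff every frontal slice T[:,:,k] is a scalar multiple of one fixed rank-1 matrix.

1

Lower bound: T ≠ 0 (e.g. T[0,0,0] = 18), so rank(T) ≥ 1.
Upper bound: if T = a (x) b (x) c then every fibre of T is a multiple of the corresponding factor, so read the factors off the fibres through the nonzero entry T[0,0,0] = 18.
The mode-1 fibre T[:,0,0] = [18, -27] gives a = [2, -3] (primitive direction); the mode-2 fibre T[0,:,0] = [18, 0] gives b = [1, 0]; then c[k] = T[0,0,k] / (a[0]·b[0]) = [18, 6] / 2 = [9, 3].
Expanding [2, -3] (x) [1, 0] (x) [9, 3] reproduces all 8 entries of T, so T = [2, -3] (x) [1, 0] (x) [9, 3] and rank(T) ≤ 1.
These bounds meet, so rank(T) = 1.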